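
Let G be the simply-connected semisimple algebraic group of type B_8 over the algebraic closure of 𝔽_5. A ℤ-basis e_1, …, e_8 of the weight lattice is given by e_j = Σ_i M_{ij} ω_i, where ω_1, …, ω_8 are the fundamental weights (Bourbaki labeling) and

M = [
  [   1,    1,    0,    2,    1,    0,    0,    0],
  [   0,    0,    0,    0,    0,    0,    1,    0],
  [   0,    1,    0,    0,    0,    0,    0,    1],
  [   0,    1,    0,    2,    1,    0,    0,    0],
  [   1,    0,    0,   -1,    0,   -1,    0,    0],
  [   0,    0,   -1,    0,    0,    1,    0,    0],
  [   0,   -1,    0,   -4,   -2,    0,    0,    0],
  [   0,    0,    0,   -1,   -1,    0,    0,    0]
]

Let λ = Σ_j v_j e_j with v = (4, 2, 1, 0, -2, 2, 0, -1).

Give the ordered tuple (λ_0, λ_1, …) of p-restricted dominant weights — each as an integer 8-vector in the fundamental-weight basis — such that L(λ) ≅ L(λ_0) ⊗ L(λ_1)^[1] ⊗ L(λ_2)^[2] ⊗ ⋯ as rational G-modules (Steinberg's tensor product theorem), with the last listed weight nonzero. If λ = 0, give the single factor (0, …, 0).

((4, 0, 1, 0, 2, 1, 2, 2),)

Change of basis e → ω: c = M·v where v = (4, 2, 1, 0, -2, 2, 0, -1):
  c_1 = (1)·(4) + (1)·(2) + (0)·(1) + (2)·(0) + (1)·(-2) + (0)·(2) + (0)·(0) + (0)·(-1) = 4
  c_2 = (0)·(4) + (0)·(2) + (0)·(1) + (0)·(0) + (0)·(-2) + (0)·(2) + (1)·(0) + (0)·(-1) = 0
  c_3 = (0)·(4) + (1)·(2) + (0)·(1) + (0)·(0) + (0)·(-2) + (0)·(2) + (0)·(0) + (1)·(-1) = 1
  c_4 = (0)·(4) + (1)·(2) + (0)·(1) + (2)·(0) + (1)·(-2) + (0)·(2) + (0)·(0) + (0)·(-1) = 0
  c_5 = (1)·(4) + (0)·(2) + (0)·(1) + (-1)·(0) + (0)·(-2) + (-1)·(2) + (0)·(0) + (0)·(-1) = 2
  c_6 = (0)·(4) + (0)·(2) + (-1)·(1) + (0)·(0) + (0)·(-2) + (1)·(2) + (0)·(0) + (0)·(-1) = 1
  c_7 = (0)·(4) + (-1)·(2) + (0)·(1) + (-4)·(0) + (-2)·(-2) + (0)·(2) + (0)·(0) + (0)·(-1) = 2
  c_8 = (0)·(4) + (0)·(2) + (0)·(1) + (-1)·(0) + (-1)·(-2) + (0)·(2) + (0)·(0) + (0)·(-1) = 2
p = 5; digits c_i = Σ_j d_{ij}·5^j, 0 ≤ d_{ij} < 5:
  c_1 = 4 = 4·5^0
  c_2 = 0
  c_3 = 1 = 1·5^0
  c_4 = 0
  c_5 = 2 = 2·5^0
  c_6 = 1 = 1·5^0
  c_7 = 2 = 2·5^0
  c_8 = 2 = 2·5^0
λ_0 = (4, 0, 1, 0, 2, 1, 2, 2)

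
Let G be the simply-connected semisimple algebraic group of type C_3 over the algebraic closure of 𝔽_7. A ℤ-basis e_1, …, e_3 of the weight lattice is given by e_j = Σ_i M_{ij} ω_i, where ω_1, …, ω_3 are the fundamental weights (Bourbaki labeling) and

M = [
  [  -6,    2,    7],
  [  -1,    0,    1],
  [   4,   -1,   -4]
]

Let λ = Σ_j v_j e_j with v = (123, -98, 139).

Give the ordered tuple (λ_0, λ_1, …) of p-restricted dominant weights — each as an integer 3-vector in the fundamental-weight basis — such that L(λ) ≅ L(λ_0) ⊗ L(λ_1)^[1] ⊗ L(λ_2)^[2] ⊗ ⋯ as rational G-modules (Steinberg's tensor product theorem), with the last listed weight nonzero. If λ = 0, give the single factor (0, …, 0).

Change of basis e → ω: c = M·v where v = (123, -98, 139):
  c_1 = -6*123 + 2*-98 + 7*139 = 39
  c_2 = -1*123 + 0*-98 + 1*139 = 16
  c_3 = 4*123 + -1*-98 + -4*139 = 34
Base-7 expansion of each c_i:
  c_1 = 39 = 4·7^0 + 5·7^1
  c_2 = 16 = 2·7^0 + 2·7^1
  c_3 = 34 = 6·7^0 + 4·7^1
Factor λ_0 = (4, 2, 6)
Factor λ_1 = (5, 2, 4)

((4, 2, 6), (5, 2, 4))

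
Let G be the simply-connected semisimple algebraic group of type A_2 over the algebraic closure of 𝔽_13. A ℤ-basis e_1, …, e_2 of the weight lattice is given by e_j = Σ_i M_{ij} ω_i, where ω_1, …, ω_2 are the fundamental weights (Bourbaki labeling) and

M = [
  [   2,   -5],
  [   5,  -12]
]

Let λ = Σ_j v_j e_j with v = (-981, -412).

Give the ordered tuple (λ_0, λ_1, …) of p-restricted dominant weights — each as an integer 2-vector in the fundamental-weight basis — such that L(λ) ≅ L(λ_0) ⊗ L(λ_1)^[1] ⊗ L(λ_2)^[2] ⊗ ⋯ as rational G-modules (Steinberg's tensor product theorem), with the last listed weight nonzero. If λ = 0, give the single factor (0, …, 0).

Compute c_i = Σ_j M_{ij} v_j with v = (-981, -412):
  c_1 = (2)·(-981) + (-5)·(-412) = 98
  c_2 = (5)·(-981) + (-12)·(-412) = 39
Expand coordinatewise in base 13:
  c_1 = 98 = 7·13^0 + 7·13^1
  c_2 = 39 = 0·13^0 + 3·13^1
Factor λ_0 = (7, 0)
Factor λ_1 = (7, 3)

((7, 0), (7, 3))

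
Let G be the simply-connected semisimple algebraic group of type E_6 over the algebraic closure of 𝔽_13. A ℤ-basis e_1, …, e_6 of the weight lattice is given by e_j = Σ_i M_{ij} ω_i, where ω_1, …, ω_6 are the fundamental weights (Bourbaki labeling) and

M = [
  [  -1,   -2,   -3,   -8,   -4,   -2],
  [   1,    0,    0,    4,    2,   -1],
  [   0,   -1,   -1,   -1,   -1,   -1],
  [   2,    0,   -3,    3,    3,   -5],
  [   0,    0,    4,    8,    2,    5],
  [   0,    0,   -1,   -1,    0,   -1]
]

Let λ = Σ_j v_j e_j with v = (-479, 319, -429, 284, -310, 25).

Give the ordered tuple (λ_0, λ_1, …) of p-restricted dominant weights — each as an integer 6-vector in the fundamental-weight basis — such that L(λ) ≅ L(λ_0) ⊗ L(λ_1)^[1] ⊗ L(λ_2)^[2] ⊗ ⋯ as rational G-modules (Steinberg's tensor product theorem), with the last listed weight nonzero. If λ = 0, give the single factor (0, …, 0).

((7, 12, 7, 9, 9, 3), (3, 0, 8, 9, 4, 9))

ω-coordinates c = M·v, v = (-479, 319, -429, 284, -310, 25):
  c_1 = (-1)·(-479) + (-2)·(319) + (-3)·(-429) + (-8)·(284) + (-4)·(-310) + (-2)·(25) = 46
  c_2 = (1)·(-479) + 0·319 + (0)·(-429) + 4·284 + (2)·(-310) + (-1)·(25) = 12
  c_3 = (0)·(-479) + (-1)·(319) + (-1)·(-429) + (-1)·(284) + (-1)·(-310) + (-1)·(25) = 111
  c_4 = (2)·(-479) + 0·319 + (-3)·(-429) + 3·284 + (3)·(-310) + (-5)·(25) = 126
  c_5 = (0)·(-479) + 0·319 + (4)·(-429) + 8·284 + (2)·(-310) + 5·25 = 61
  c_6 = (0)·(-479) + 0·319 + (-1)·(-429) + (-1)·(284) + (0)·(-310) + (-1)·(25) = 120
p = 13; digits c_i = Σ_j d_{ij}·13^j, 0 ≤ d_{ij} < 13:
  c_1 = 46 = 7·13^0 + 3·13^1
  c_2 = 12 = 12·13^0
  c_3 = 111 = 7·13^0 + 8·13^1
  c_4 = 126 = 9·13^0 + 9·13^1
  c_5 = 61 = 9·13^0 + 4·13^1
  c_6 = 120 = 3·13^0 + 9·13^1
p-restricted factor λ_0 = (7, 12, 7, 9, 9, 3)
p-restricted factor λ_1 = (3, 0, 8, 9, 4, 9)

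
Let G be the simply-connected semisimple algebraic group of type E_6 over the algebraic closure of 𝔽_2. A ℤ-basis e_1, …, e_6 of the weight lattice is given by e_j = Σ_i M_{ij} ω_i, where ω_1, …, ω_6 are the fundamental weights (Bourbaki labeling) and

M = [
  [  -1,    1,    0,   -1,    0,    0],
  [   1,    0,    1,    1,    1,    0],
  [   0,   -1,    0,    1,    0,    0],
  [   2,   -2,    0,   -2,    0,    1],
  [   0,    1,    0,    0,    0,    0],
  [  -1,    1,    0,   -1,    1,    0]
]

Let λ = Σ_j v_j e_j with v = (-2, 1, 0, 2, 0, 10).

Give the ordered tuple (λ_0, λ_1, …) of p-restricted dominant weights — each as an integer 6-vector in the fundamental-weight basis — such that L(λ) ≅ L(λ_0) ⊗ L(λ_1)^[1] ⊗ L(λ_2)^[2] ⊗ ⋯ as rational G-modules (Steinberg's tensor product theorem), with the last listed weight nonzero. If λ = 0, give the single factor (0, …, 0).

((1, 0, 1, 0, 1, 1),)

In the fundamental-weight basis, λ has coordinates c = M·v (v = (-2, 1, 0, 2, 0, 10)):
  c_1 = -1*-2 + 1*1 + 0*0 + -1*2 + 0*0 + 0*10 = 1
  c_2 = 1*-2 + 0*1 + 1*0 + 1*2 + 1*0 + 0*10 = 0
  c_3 = 0*-2 + -1*1 + 0*0 + 1*2 + 0*0 + 0*10 = 1
  c_4 = 2*-2 + -2*1 + 0*0 + -2*2 + 0*0 + 1*10 = 0
  c_5 = 0*-2 + 1*1 + 0*0 + 0*2 + 0*0 + 0*10 = 1
  c_6 = -1*-2 + 1*1 + 0*0 + -1*2 + 1*0 + 0*10 = 1
p = 2; digits c_i = Σ_j d_{ij}·2^j, 0 ≤ d_{ij} < 2:
  c_1 = 1 = 1·2^0
  c_2 = 0
  c_3 = 1 = 1·2^0
  c_4 = 0
  c_5 = 1 = 1·2^0
  c_6 = 1 = 1·2^0
Factor λ_0 = (1, 0, 1, 0, 1, 1)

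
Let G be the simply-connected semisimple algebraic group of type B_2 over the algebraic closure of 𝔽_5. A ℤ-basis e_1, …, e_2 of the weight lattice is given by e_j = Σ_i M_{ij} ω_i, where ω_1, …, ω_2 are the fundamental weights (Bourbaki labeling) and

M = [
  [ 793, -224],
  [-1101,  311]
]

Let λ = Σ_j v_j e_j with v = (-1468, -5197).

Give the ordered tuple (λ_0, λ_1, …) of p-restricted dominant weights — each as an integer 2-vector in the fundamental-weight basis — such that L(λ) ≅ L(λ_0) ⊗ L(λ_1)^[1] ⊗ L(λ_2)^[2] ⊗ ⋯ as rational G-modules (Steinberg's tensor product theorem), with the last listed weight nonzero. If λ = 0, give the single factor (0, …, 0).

((4, 1),)

ω-coordinates c = M·v, v = (-1468, -5197):
  c_1 = (793)·(-1468) + (-224)·(-5197) = 4
  c_2 = (-1101)·(-1468) + (311)·(-5197) = 1
Expand coordinatewise in base 5:
  c_1 = 4 = 4·5^0
  c_2 = 1 = 1·5^0
λ_0 = (4, 1)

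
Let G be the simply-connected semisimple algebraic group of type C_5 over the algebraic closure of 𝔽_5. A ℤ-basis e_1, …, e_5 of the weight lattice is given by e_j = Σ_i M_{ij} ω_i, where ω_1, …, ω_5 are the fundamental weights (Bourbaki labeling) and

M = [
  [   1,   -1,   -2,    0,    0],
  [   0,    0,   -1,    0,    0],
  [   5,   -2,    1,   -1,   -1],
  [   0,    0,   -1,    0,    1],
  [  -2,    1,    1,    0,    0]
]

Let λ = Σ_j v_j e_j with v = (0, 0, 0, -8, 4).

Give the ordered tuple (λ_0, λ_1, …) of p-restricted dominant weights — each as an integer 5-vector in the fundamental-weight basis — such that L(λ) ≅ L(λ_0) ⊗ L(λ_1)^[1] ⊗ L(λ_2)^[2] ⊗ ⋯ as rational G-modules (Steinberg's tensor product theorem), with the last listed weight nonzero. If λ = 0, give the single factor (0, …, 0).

((0, 0, 4, 4, 0),)

ω-coordinates c = M·v, v = (0, 0, 0, -8, 4):
  c_1 = (1)·(0) + (-1)·(0) + (-2)·(0) + (0)·(-8) + (0)·(4) = 0
  c_2 = (0)·(0) + (0)·(0) + (-1)·(0) + (0)·(-8) + (0)·(4) = 0
  c_3 = (5)·(0) + (-2)·(0) + (1)·(0) + (-1)·(-8) + (-1)·(4) = 4
  c_4 = (0)·(0) + (0)·(0) + (-1)·(0) + (0)·(-8) + (1)·(4) = 4
  c_5 = (-2)·(0) + (1)·(0) + (1)·(0) + (0)·(-8) + (0)·(4) = 0
Base-5 expansion of each c_i:
  c_1 = 0
  c_2 = 0
  c_3 = 4 = 4·5^0
  c_4 = 4 = 4·5^0
  c_5 = 0
p-restricted factor λ_0 = (0, 0, 4, 4, 0)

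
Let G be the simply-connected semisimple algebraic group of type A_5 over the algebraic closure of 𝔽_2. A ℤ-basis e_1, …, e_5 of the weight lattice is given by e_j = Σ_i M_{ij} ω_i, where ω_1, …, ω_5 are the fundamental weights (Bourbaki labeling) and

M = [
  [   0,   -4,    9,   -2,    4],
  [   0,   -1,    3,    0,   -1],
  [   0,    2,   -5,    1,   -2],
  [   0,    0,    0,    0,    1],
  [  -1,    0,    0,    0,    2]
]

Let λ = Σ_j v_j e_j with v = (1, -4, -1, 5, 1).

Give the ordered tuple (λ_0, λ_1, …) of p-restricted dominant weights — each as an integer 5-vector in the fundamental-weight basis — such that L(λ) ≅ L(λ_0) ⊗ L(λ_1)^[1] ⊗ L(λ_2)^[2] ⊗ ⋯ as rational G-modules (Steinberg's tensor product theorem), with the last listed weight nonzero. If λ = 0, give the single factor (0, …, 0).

((1, 0, 0, 1, 1),)

Converting to the ω-basis (c_i = row i of M dotted with v = (1, -4, -1, 5, 1)):
  c_1 = (0)·(1) + (-4)·(-4) + (9)·(-1) + (-2)·(5) + (4)·(1) = 1
  c_2 = (0)·(1) + (-1)·(-4) + (3)·(-1) + (0)·(5) + (-1)·(1) = 0
  c_3 = (0)·(1) + (2)·(-4) + (-5)·(-1) + (1)·(5) + (-2)·(1) = 0
  c_4 = (0)·(1) + (0)·(-4) + (0)·(-1) + (0)·(5) + (1)·(1) = 1
  c_5 = (-1)·(1) + (0)·(-4) + (0)·(-1) + (0)·(5) + (2)·(1) = 1
Base-2 expansion of each c_i:
  c_1 = 1 = 1·2^0
  c_2 = 0
  c_3 = 0
  c_4 = 1 = 1·2^0
  c_5 = 1 = 1·2^0
λ_0 = (1, 0, 0, 1, 1)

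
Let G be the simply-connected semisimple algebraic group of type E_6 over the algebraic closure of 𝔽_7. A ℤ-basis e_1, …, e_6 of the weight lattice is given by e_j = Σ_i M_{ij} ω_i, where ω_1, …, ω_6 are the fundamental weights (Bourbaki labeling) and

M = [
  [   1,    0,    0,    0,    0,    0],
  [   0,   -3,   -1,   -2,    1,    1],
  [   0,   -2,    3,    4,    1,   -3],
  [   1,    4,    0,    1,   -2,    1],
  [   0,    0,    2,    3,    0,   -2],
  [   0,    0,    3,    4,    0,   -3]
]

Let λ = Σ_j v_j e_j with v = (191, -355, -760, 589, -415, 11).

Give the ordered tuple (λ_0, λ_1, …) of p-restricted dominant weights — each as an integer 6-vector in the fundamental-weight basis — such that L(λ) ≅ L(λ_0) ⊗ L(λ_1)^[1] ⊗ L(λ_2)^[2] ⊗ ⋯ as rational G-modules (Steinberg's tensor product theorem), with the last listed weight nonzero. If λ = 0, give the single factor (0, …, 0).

((2, 5, 2, 5, 1, 1), (6, 6, 6, 0, 4, 6), (3, 4, 6, 4, 4, 0))

Change of basis e → ω: c = M·v where v = (191, -355, -760, 589, -415, 11):
  c_1 = (1)·(191) + (0)·(-355) + (0)·(-760) + (0)·(589) + (0)·(-415) + (0)·(11) = 191
  c_2 = (0)·(191) + (-3)·(-355) + (-1)·(-760) + (-2)·(589) + (1)·(-415) + (1)·(11) = 243
  c_3 = (0)·(191) + (-2)·(-355) + (3)·(-760) + (4)·(589) + (1)·(-415) + (-3)·(11) = 338
  c_4 = (1)·(191) + (4)·(-355) + (0)·(-760) + (1)·(589) + (-2)·(-415) + (1)·(11) = 201
  c_5 = (0)·(191) + (0)·(-355) + (2)·(-760) + (3)·(589) + (0)·(-415) + (-2)·(11) = 225
  c_6 = (0)·(191) + (0)·(-355) + (3)·(-760) + (4)·(589) + (0)·(-415) + (-3)·(11) = 43
p = 7; digits c_i = Σ_j d_{ij}·7^j, 0 ≤ d_{ij} < 7:
  c_1 = 191 = 2·7^0 + 6·7^1 + 3·7^2
  c_2 = 243 = 5·7^0 + 6·7^1 + 4·7^2
  c_3 = 338 = 2·7^0 + 6·7^1 + 6·7^2
  c_4 = 201 = 5·7^0 + 0·7^1 + 4·7^2
  c_5 = 225 = 1·7^0 + 4·7^1 + 4·7^2
  c_6 = 43 = 1·7^0 + 6·7^1
p-restricted factor λ_0 = (2, 5, 2, 5, 1, 1)
p-restricted factor λ_1 = (6, 6, 6, 0, 4, 6)
p-restricted factor λ_2 = (3, 4, 6, 4, 4, 0)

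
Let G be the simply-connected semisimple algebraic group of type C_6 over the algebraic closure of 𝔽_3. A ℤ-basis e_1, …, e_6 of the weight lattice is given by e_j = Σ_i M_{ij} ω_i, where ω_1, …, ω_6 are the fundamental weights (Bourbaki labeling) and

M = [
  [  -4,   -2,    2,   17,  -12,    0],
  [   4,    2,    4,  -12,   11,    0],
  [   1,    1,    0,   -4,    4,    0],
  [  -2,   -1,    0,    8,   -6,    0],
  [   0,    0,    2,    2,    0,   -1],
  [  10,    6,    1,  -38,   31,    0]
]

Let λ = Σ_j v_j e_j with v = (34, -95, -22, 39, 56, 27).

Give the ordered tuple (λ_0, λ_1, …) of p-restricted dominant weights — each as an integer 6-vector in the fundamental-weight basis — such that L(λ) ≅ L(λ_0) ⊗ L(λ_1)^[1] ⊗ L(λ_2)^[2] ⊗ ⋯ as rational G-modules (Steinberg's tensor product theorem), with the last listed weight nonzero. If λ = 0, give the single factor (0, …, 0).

Change of basis e → ω: c = M·v where v = (34, -95, -22, 39, 56, 27):
  c_1 = (-4)·(34) + (-2)·(-95) + (2)·(-22) + (17)·(39) + (-12)·(56) + (0)·(27) = 1
  c_2 = (4)·(34) + (2)·(-95) + (4)·(-22) + (-12)·(39) + (11)·(56) + (0)·(27) = 6
  c_3 = (1)·(34) + (1)·(-95) + (0)·(-22) + (-4)·(39) + (4)·(56) + (0)·(27) = 7
  c_4 = (-2)·(34) + (-1)·(-95) + (0)·(-22) + (8)·(39) + (-6)·(56) + (0)·(27) = 3
  c_5 = (0)·(34) + (0)·(-95) + (2)·(-22) + (2)·(39) + (0)·(56) + (-1)·(27) = 7
  c_6 = (10)·(34) + (6)·(-95) + (1)·(-22) + (-38)·(39) + (31)·(56) + (0)·(27) = 2
Base-3 expansion of each c_i:
  c_1 = 1 = 1·3^0
  c_2 = 6 = 0·3^0 + 2·3^1
  c_3 = 7 = 1·3^0 + 2·3^1
  c_4 = 3 = 0·3^0 + 1·3^1
  c_5 = 7 = 1·3^0 + 2·3^1
  c_6 = 2 = 2·3^0
p-restricted factor λ_0 = (1, 0, 1, 0, 1, 2)
p-restricted factor λ_1 = (0, 2, 2, 1, 2, 0)

((1, 0, 1, 0, 1, 2), (0, 2, 2, 1, 2, 0))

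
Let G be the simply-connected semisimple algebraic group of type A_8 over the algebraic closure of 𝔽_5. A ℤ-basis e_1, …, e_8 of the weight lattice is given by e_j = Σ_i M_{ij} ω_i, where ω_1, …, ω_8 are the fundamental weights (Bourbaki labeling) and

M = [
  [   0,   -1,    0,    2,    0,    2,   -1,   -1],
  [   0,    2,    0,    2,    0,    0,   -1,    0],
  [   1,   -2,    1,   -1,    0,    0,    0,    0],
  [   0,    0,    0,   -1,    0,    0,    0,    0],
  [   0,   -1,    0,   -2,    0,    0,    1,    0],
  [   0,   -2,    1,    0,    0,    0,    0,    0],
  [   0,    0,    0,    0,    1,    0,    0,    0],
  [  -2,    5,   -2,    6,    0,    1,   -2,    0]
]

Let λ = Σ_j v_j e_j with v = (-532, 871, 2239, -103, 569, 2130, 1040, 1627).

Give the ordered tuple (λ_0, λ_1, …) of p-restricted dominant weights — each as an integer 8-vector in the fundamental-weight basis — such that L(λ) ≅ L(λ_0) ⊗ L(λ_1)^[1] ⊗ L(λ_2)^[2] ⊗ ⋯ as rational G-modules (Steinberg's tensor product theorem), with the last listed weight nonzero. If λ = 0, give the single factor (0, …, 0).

((1, 1, 3, 3, 0, 2, 4, 3), (3, 4, 3, 0, 0, 4, 3, 4), (0, 4, 2, 4, 0, 4, 2, 4), (4, 3, 0, 0, 3, 3, 4, 2))

ω-coordinates c = M·v, v = (-532, 871, 2239, -103, 569, 2130, 1040, 1627):
  c_1 = (0)·(-532) + (-1)·(871) + 0·2239 + (2)·(-103) + 0·569 + 2·2130 + (-1)·(1040) + (-1)·(1627) = 516
  c_2 = (0)·(-532) + 2·871 + 0·2239 + (2)·(-103) + 0·569 + 0·2130 + (-1)·(1040) + 0·1627 = 496
  c_3 = (1)·(-532) + (-2)·(871) + 1·2239 + (-1)·(-103) + 0·569 + 0·2130 + 0·1040 + 0·1627 = 68
  c_4 = (0)·(-532) + 0·871 + 0·2239 + (-1)·(-103) + 0·569 + 0·2130 + 0·1040 + 0·1627 = 103
  c_5 = (0)·(-532) + (-1)·(871) + 0·2239 + (-2)·(-103) + 0·569 + 0·2130 + 1·1040 + 0·1627 = 375
  c_6 = (0)·(-532) + (-2)·(871) + 1·2239 + (0)·(-103) + 0·569 + 0·2130 + 0·1040 + 0·1627 = 497
  c_7 = (0)·(-532) + 0·871 + 0·2239 + (0)·(-103) + 1·569 + 0·2130 + 0·1040 + 0·1627 = 569
  c_8 = (-2)·(-532) + 5·871 + (-2)·(2239) + (6)·(-103) + 0·569 + 1·2130 + (-2)·(1040) + 0·1627 = 373
Base-5 expansion of each c_i:
  c_1 = 516 = 1·5^0 + 3·5^1 + 0·5^2 + 4·5^3
  c_2 = 496 = 1·5^0 + 4·5^1 + 4·5^2 + 3·5^3
  c_3 = 68 = 3·5^0 + 3·5^1 + 2·5^2
  c_4 = 103 = 3·5^0 + 0·5^1 + 4·5^2
  c_5 = 375 = 0·5^0 + 0·5^1 + 0·5^2 + 3·5^3
  c_6 = 497 = 2·5^0 + 4·5^1 + 4·5^2 + 3·5^3
  c_7 = 569 = 4·5^0 + 3·5^1 + 2·5^2 + 4·5^3
  c_8 = 373 = 3·5^0 + 4·5^1 + 4·5^2 + 2·5^3
λ_0 = (1, 1, 3, 3, 0, 2, 4, 3)
λ_1 = (3, 4, 3, 0, 0, 4, 3, 4)
λ_2 = (0, 4, 2, 4, 0, 4, 2, 4)
λ_3 = (4, 3, 0, 0, 3, 3, 4, 2)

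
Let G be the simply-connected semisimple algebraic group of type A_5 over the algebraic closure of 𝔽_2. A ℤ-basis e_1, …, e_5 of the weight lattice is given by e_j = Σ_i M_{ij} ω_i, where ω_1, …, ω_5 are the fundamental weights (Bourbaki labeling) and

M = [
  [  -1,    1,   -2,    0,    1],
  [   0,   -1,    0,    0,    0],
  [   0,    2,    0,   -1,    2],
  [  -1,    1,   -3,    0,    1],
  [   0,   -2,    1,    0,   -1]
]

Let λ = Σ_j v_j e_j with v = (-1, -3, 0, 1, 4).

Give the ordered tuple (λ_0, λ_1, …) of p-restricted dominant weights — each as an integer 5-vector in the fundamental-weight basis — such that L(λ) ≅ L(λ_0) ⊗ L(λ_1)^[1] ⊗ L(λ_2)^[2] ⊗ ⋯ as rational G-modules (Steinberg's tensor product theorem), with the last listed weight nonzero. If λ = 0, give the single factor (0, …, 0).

((0, 1, 1, 0, 0), (1, 1, 0, 1, 1))

In the fundamental-weight basis, λ has coordinates c = M·v (v = (-1, -3, 0, 1, 4)):
  c_1 = (-1)·(-1) + (1)·(-3) + (-2)·(0) + 0·1 + 1·4 = 2
  c_2 = (0)·(-1) + (-1)·(-3) + 0·0 + 0·1 + 0·4 = 3
  c_3 = (0)·(-1) + (2)·(-3) + 0·0 + (-1)·(1) + 2·4 = 1
  c_4 = (-1)·(-1) + (1)·(-3) + (-3)·(0) + 0·1 + 1·4 = 2
  c_5 = (0)·(-1) + (-2)·(-3) + 1·0 + 0·1 + (-1)·(4) = 2
Expand coordinatewise in base 2:
  c_1 = 2 = 0·2^0 + 1·2^1
  c_2 = 3 = 1·2^0 + 1·2^1
  c_3 = 1 = 1·2^0
  c_4 = 2 = 0·2^0 + 1·2^1
  c_5 = 2 = 0·2^0 + 1·2^1
Factor λ_0 = (0, 1, 1, 0, 0)
Factor λ_1 = (1, 1, 0, 1, 1)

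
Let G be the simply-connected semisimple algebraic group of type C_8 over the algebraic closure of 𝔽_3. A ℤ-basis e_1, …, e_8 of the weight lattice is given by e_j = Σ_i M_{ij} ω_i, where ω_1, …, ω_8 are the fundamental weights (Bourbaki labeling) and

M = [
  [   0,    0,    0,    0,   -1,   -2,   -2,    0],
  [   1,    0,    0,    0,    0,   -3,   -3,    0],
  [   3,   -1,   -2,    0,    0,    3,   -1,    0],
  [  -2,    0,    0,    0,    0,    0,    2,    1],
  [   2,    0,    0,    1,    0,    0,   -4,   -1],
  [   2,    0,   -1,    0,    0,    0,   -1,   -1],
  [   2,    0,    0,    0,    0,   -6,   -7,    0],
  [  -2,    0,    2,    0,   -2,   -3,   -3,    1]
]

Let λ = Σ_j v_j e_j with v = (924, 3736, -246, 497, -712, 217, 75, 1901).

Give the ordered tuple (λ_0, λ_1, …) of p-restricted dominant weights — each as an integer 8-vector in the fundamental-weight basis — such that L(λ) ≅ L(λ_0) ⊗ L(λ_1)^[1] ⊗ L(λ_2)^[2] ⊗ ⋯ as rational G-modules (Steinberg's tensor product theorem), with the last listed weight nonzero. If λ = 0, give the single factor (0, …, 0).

((2, 0, 2, 2, 0, 1, 0, 1), (0, 1, 1, 1, 0, 0, 1, 0), (2, 2, 2, 1, 1, 1, 2, 0), (1, 1, 0, 1, 2, 1, 0, 1), (1, 0, 1, 2, 1, 1, 0, 1))

Converting to the ω-basis (c_i = row i of M dotted with v = (924, 3736, -246, 497, -712, 217, 75, 1901)):
  c_1 = 0*924 + 0*3736 + 0*-246 + 0*497 + -1*-712 + -2*217 + -2*75 + 0*1901 = 128
  c_2 = 1*924 + 0*3736 + 0*-246 + 0*497 + 0*-712 + -3*217 + -3*75 + 0*1901 = 48
  c_3 = 3*924 + -1*3736 + -2*-246 + 0*497 + 0*-712 + 3*217 + -1*75 + 0*1901 = 104
  c_4 = -2*924 + 0*3736 + 0*-246 + 0*497 + 0*-712 + 0*217 + 2*75 + 1*1901 = 203
  c_5 = 2*924 + 0*3736 + 0*-246 + 1*497 + 0*-712 + 0*217 + -4*75 + -1*1901 = 144
  c_6 = 2*924 + 0*3736 + -1*-246 + 0*497 + 0*-712 + 0*217 + -1*75 + -1*1901 = 118
  c_7 = 2*924 + 0*3736 + 0*-246 + 0*497 + 0*-712 + -6*217 + -7*75 + 0*1901 = 21
  c_8 = -2*924 + 0*3736 + 2*-246 + 0*497 + -2*-712 + -3*217 + -3*75 + 1*1901 = 109
Writing each c_i in base p = 3:
  c_1 = 128 = 2·3^0 + 0·3^1 + 2·3^2 + 1·3^3 + 1·3^4
  c_2 = 48 = 0·3^0 + 1·3^1 + 2·3^2 + 1·3^3
  c_3 = 104 = 2·3^0 + 1·3^1 + 2·3^2 + 0·3^3 + 1·3^4
  c_4 = 203 = 2·3^0 + 1·3^1 + 1·3^2 + 1·3^3 + 2·3^4
  c_5 = 144 = 0·3^0 + 0·3^1 + 1·3^2 + 2·3^3 + 1·3^4
  c_6 = 118 = 1·3^0 + 0·3^1 + 1·3^2 + 1·3^3 + 1·3^4
  c_7 = 21 = 0·3^0 + 1·3^1 + 2·3^2
  c_8 = 109 = 1·3^0 + 0·3^1 + 0·3^2 + 1·3^3 + 1·3^4
p-restricted factor λ_0 = (2, 0, 2, 2, 0, 1, 0, 1)
p-restricted factor λ_1 = (0, 1, 1, 1, 0, 0, 1, 0)
p-restricted factor λ_2 = (2, 2, 2, 1, 1, 1, 2, 0)
p-restricted factor λ_3 = (1, 1, 0, 1, 2, 1, 0, 1)
p-restricted factor λ_4 = (1, 0, 1, 2, 1, 1, 0, 1)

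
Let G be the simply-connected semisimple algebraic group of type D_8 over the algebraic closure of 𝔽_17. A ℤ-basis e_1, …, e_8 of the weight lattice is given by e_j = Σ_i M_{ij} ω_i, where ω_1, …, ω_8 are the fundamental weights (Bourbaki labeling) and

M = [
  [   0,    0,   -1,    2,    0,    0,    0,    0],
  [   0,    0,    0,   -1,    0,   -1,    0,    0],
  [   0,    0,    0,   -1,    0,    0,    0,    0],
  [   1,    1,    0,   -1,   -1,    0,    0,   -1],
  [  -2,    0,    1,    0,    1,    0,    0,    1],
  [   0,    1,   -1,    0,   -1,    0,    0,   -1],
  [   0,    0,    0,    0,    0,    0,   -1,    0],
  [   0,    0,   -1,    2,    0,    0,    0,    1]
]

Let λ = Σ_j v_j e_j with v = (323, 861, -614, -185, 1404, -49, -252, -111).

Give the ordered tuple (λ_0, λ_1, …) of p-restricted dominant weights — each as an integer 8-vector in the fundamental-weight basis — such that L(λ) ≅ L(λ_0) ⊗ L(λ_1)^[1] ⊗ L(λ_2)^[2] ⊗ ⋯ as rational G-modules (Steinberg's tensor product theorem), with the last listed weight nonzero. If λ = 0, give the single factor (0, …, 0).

((6, 13, 15, 8, 16, 12, 14, 14), (14, 13, 10, 4, 1, 10, 14, 7))

ω-coordinates c = M·v, v = (323, 861, -614, -185, 1404, -49, -252, -111):
  c_1 = 0*323 + 0*861 + -1*-614 + 2*-185 + 0*1404 + 0*-49 + 0*-252 + 0*-111 = 244
  c_2 = 0*323 + 0*861 + 0*-614 + -1*-185 + 0*1404 + -1*-49 + 0*-252 + 0*-111 = 234
  c_3 = 0*323 + 0*861 + 0*-614 + -1*-185 + 0*1404 + 0*-49 + 0*-252 + 0*-111 = 185
  c_4 = 1*323 + 1*861 + 0*-614 + -1*-185 + -1*1404 + 0*-49 + 0*-252 + -1*-111 = 76
  c_5 = -2*323 + 0*861 + 1*-614 + 0*-185 + 1*1404 + 0*-49 + 0*-252 + 1*-111 = 33
  c_6 = 0*323 + 1*861 + -1*-614 + 0*-185 + -1*1404 + 0*-49 + 0*-252 + -1*-111 = 182
  c_7 = 0*323 + 0*861 + 0*-614 + 0*-185 + 0*1404 + 0*-49 + -1*-252 + 0*-111 = 252
  c_8 = 0*323 + 0*861 + -1*-614 + 2*-185 + 0*1404 + 0*-49 + 0*-252 + 1*-111 = 133
Writing each c_i in base p = 17:
  c_1 = 244 = 6·17^0 + 14·17^1
  c_2 = 234 = 13·17^0 + 13·17^1
  c_3 = 185 = 15·17^0 + 10·17^1
  c_4 = 76 = 8·17^0 + 4·17^1
  c_5 = 33 = 16·17^0 + 1·17^1
  c_6 = 182 = 12·17^0 + 10·17^1
  c_7 = 252 = 14·17^0 + 14·17^1
  c_8 = 133 = 14·17^0 + 7·17^1
λ_0 = (6, 13, 15, 8, 16, 12, 14, 14)
λ_1 = (14, 13, 10, 4, 1, 10, 14, 7)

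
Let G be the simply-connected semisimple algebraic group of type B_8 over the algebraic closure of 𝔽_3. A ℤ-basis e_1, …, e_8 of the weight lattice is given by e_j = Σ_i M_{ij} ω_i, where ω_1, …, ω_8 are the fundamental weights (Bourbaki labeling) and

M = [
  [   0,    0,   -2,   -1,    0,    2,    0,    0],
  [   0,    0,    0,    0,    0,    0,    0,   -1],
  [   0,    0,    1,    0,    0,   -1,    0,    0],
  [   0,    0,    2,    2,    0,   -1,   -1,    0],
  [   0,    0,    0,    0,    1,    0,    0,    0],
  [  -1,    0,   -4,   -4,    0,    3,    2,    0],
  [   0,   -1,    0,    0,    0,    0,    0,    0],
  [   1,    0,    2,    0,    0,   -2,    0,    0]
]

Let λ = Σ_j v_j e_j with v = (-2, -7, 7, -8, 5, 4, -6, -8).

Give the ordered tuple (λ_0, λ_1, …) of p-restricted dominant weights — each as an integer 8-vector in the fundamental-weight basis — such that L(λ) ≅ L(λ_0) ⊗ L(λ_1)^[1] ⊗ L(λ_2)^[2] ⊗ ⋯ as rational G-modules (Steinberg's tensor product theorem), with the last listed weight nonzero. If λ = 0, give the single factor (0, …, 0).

((2, 2, 0, 0, 2, 0, 1, 1), (0, 2, 1, 0, 1, 2, 2, 1))

Converting to the ω-basis (c_i = row i of M dotted with v = (-2, -7, 7, -8, 5, 4, -6, -8)):
  c_1 = (0)·(-2) + (0)·(-7) + (-2)·(7) + (-1)·(-8) + 0·5 + 2·4 + (0)·(-6) + (0)·(-8) = 2
  c_2 = (0)·(-2) + (0)·(-7) + 0·7 + (0)·(-8) + 0·5 + 0·4 + (0)·(-6) + (-1)·(-8) = 8
  c_3 = (0)·(-2) + (0)·(-7) + 1·7 + (0)·(-8) + 0·5 + (-1)·(4) + (0)·(-6) + (0)·(-8) = 3
  c_4 = (0)·(-2) + (0)·(-7) + 2·7 + (2)·(-8) + 0·5 + (-1)·(4) + (-1)·(-6) + (0)·(-8) = 0
  c_5 = (0)·(-2) + (0)·(-7) + 0·7 + (0)·(-8) + 1·5 + 0·4 + (0)·(-6) + (0)·(-8) = 5
  c_6 = (-1)·(-2) + (0)·(-7) + (-4)·(7) + (-4)·(-8) + 0·5 + 3·4 + (2)·(-6) + (0)·(-8) = 6
  c_7 = (0)·(-2) + (-1)·(-7) + 0·7 + (0)·(-8) + 0·5 + 0·4 + (0)·(-6) + (0)·(-8) = 7
  c_8 = (1)·(-2) + (0)·(-7) + 2·7 + (0)·(-8) + 0·5 + (-2)·(4) + (0)·(-6) + (0)·(-8) = 4
p = 3; digits c_i = Σ_j d_{ij}·3^j, 0 ≤ d_{ij} < 3:
  c_1 = 2 = 2·3^0
  c_2 = 8 = 2·3^0 + 2·3^1
  c_3 = 3 = 0·3^0 + 1·3^1
  c_4 = 0
  c_5 = 5 = 2·3^0 + 1·3^1
  c_6 = 6 = 0·3^0 + 2·3^1
  c_7 = 7 = 1·3^0 + 2·3^1
  c_8 = 4 = 1·3^0 + 1·3^1
p-restricted factor λ_0 = (2, 2, 0, 0, 2, 0, 1, 1)
p-restricted factor λ_1 = (0, 2, 1, 0, 1, 2, 2, 1)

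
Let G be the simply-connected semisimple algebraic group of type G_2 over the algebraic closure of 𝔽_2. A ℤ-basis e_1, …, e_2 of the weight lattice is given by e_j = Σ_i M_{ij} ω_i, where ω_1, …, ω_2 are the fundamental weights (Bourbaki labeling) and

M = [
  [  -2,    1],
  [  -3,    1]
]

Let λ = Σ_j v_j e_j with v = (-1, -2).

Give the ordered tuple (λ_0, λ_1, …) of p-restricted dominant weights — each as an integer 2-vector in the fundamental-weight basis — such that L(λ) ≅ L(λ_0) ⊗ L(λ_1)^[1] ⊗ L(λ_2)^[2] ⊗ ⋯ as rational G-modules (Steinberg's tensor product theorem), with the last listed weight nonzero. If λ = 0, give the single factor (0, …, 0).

((0, 1),)

Change of basis e → ω: c = M·v where v = (-1, -2):
  c_1 = (-2)·(-1) + (1)·(-2) = 0
  c_2 = (-3)·(-1) + (1)·(-2) = 1
p = 2; digits c_i = Σ_j d_{ij}·2^j, 0 ≤ d_{ij} < 2:
  c_1 = 0
  c_2 = 1 = 1·2^0
Factor λ_0 = (0, 1)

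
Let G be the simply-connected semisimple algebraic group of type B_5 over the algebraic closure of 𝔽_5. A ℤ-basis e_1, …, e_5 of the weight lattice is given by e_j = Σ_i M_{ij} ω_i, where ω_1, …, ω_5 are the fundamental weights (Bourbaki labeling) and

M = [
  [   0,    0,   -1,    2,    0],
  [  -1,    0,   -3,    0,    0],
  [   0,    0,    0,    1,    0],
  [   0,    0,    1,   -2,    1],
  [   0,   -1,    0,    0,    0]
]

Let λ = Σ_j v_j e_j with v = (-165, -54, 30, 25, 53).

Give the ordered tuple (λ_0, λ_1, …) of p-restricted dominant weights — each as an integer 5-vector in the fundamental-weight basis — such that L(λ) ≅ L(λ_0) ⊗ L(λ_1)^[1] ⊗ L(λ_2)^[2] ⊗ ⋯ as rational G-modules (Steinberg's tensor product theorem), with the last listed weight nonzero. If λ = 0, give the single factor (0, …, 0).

((0, 0, 0, 3, 4), (4, 0, 0, 1, 0), (0, 3, 1, 1, 2))

Compute c_i = Σ_j M_{ij} v_j with v = (-165, -54, 30, 25, 53):
  c_1 = 0*-165 + 0*-54 + -1*30 + 2*25 + 0*53 = 20
  c_2 = -1*-165 + 0*-54 + -3*30 + 0*25 + 0*53 = 75
  c_3 = 0*-165 + 0*-54 + 0*30 + 1*25 + 0*53 = 25
  c_4 = 0*-165 + 0*-54 + 1*30 + -2*25 + 1*53 = 33
  c_5 = 0*-165 + -1*-54 + 0*30 + 0*25 + 0*53 = 54
p = 5; digits c_i = Σ_j d_{ij}·5^j, 0 ≤ d_{ij} < 5:
  c_1 = 20 = 0·5^0 + 4·5^1
  c_2 = 75 = 0·5^0 + 0·5^1 + 3·5^2
  c_3 = 25 = 0·5^0 + 0·5^1 + 1·5^2
  c_4 = 33 = 3·5^0 + 1·5^1 + 1·5^2
  c_5 = 54 = 4·5^0 + 0·5^1 + 2·5^2
p-restricted factor λ_0 = (0, 0, 0, 3, 4)
p-restricted factor λ_1 = (4, 0, 0, 1, 0)
p-restricted factor λ_2 = (0, 3, 1, 1, 2)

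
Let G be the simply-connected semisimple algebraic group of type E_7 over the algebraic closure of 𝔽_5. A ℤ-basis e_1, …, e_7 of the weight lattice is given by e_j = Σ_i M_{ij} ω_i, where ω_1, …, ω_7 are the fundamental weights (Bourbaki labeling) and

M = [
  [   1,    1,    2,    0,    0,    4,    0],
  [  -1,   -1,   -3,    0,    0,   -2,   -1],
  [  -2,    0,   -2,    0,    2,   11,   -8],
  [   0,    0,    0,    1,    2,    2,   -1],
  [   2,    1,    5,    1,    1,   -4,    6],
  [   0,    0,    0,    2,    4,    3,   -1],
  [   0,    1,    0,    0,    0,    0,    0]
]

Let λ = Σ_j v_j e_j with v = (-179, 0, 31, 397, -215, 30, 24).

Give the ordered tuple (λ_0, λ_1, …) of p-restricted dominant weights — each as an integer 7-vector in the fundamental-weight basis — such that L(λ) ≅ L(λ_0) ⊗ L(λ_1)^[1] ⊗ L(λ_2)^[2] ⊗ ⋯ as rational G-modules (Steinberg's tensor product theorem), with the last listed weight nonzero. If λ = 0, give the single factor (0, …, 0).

((3, 2, 4, 3, 3, 0, 0),)

In the fundamental-weight basis, λ has coordinates c = M·v (v = (-179, 0, 31, 397, -215, 30, 24)):
  c_1 = 1*-179 + 1*0 + 2*31 + 0*397 + 0*-215 + 4*30 + 0*24 = 3
  c_2 = -1*-179 + -1*0 + -3*31 + 0*397 + 0*-215 + -2*30 + -1*24 = 2
  c_3 = -2*-179 + 0*0 + -2*31 + 0*397 + 2*-215 + 11*30 + -8*24 = 4
  c_4 = 0*-179 + 0*0 + 0*31 + 1*397 + 2*-215 + 2*30 + -1*24 = 3
  c_5 = 2*-179 + 1*0 + 5*31 + 1*397 + 1*-215 + -4*30 + 6*24 = 3
  c_6 = 0*-179 + 0*0 + 0*31 + 2*397 + 4*-215 + 3*30 + -1*24 = 0
  c_7 = 0*-179 + 1*0 + 0*31 + 0*397 + 0*-215 + 0*30 + 0*24 = 0
p = 5; digits c_i = Σ_j d_{ij}·5^j, 0 ≤ d_{ij} < 5:
  c_1 = 3 = 3·5^0
  c_2 = 2 = 2·5^0
  c_3 = 4 = 4·5^0
  c_4 = 3 = 3·5^0
  c_5 = 3 = 3·5^0
  c_6 = 0
  c_7 = 0
p-restricted factor λ_0 = (3, 2, 4, 3, 3, 0, 0)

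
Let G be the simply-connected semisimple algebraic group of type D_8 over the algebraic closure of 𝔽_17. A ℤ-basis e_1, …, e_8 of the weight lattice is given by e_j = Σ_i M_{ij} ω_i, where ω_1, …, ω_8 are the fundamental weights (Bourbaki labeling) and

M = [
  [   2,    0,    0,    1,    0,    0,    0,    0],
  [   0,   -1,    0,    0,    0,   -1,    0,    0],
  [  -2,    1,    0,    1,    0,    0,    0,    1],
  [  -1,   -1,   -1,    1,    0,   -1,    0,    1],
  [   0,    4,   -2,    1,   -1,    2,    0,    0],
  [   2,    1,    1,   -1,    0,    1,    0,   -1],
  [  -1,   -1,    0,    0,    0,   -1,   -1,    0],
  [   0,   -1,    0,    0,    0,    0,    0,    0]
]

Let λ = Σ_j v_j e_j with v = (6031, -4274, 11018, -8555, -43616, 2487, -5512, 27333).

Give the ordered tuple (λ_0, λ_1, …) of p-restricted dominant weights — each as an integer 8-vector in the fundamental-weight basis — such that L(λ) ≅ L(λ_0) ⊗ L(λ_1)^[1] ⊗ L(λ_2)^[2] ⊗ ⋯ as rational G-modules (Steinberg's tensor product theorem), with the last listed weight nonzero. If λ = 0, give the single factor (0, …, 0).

ω-coordinates c = M·v, v = (6031, -4274, 11018, -8555, -43616, 2487, -5512, 27333):
  c_1 = 2*6031 + 0*-4274 + 0*11018 + 1*-8555 + 0*-43616 + 0*2487 + 0*-5512 + 0*27333 = 3507
  c_2 = 0*6031 + -1*-4274 + 0*11018 + 0*-8555 + 0*-43616 + -1*2487 + 0*-5512 + 0*27333 = 1787
  c_3 = -2*6031 + 1*-4274 + 0*11018 + 1*-8555 + 0*-43616 + 0*2487 + 0*-5512 + 1*27333 = 2442
  c_4 = -1*6031 + -1*-4274 + -1*11018 + 1*-8555 + 0*-43616 + -1*2487 + 0*-5512 + 1*27333 = 3516
  c_5 = 0*6031 + 4*-4274 + -2*11018 + 1*-8555 + -1*-43616 + 2*2487 + 0*-5512 + 0*27333 = 903
  c_6 = 2*6031 + 1*-4274 + 1*11018 + -1*-8555 + 0*-43616 + 1*2487 + 0*-5512 + -1*27333 = 2515
  c_7 = -1*6031 + -1*-4274 + 0*11018 + 0*-8555 + 0*-43616 + -1*2487 + -1*-5512 + 0*27333 = 1268
  c_8 = 0*6031 + -1*-4274 + 0*11018 + 0*-8555 + 0*-43616 + 0*2487 + 0*-5512 + 0*27333 = 4274
Expand coordinatewise in base 17:
  c_1 = 3507 = 5·17^0 + 2·17^1 + 12·17^2
  c_2 = 1787 = 2·17^0 + 3·17^1 + 6·17^2
  c_3 = 2442 = 11·17^0 + 7·17^1 + 8·17^2
  c_4 = 3516 = 14·17^0 + 2·17^1 + 12·17^2
  c_5 = 903 = 2·17^0 + 2·17^1 + 3·17^2
  c_6 = 2515 = 16·17^0 + 11·17^1 + 8·17^2
  c_7 = 1268 = 10·17^0 + 6·17^1 + 4·17^2
  c_8 = 4274 = 7·17^0 + 13·17^1 + 14·17^2
λ_0 = (5, 2, 11, 14, 2, 16, 10, 7)
λ_1 = (2, 3, 7, 2, 2, 11, 6, 13)
λ_2 = (12, 6, 8, 12, 3, 8, 4, 14)

((5, 2, 11, 14, 2, 16, 10, 7), (2, 3, 7, 2, 2, 11, 6, 13), (12, 6, 8, 12, 3, 8, 4, 14))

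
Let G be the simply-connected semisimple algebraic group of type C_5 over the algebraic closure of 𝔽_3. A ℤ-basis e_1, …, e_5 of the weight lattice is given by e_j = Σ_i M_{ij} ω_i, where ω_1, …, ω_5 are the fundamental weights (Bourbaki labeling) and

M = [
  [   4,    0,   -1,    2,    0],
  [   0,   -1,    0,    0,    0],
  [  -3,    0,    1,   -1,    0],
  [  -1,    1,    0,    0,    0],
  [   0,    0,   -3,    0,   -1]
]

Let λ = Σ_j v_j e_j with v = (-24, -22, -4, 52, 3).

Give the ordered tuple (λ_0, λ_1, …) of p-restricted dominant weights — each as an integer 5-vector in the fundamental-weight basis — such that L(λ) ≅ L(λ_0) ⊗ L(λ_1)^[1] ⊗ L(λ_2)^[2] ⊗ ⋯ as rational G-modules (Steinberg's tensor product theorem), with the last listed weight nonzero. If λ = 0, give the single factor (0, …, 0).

ω-coordinates c = M·v, v = (-24, -22, -4, 52, 3):
  c_1 = 4*-24 + 0*-22 + -1*-4 + 2*52 + 0*3 = 12
  c_2 = 0*-24 + -1*-22 + 0*-4 + 0*52 + 0*3 = 22
  c_3 = -3*-24 + 0*-22 + 1*-4 + -1*52 + 0*3 = 16
  c_4 = -1*-24 + 1*-22 + 0*-4 + 0*52 + 0*3 = 2
  c_5 = 0*-24 + 0*-22 + -3*-4 + 0*52 + -1*3 = 9
Writing each c_i in base p = 3:
  c_1 = 12 = 0·3^0 + 1·3^1 + 1·3^2
  c_2 = 22 = 1·3^0 + 1·3^1 + 2·3^2
  c_3 = 16 = 1·3^0 + 2·3^1 + 1·3^2
  c_4 = 2 = 2·3^0
  c_5 = 9 = 0·3^0 + 0·3^1 + 1·3^2
p-restricted factor λ_0 = (0, 1, 1, 2, 0)
p-restricted factor λ_1 = (1, 1, 2, 0, 0)
p-restricted factor λ_2 = (1, 2, 1, 0, 1)

((0, 1, 1, 2, 0), (1, 1, 2, 0, 0), (1, 2, 1, 0, 1))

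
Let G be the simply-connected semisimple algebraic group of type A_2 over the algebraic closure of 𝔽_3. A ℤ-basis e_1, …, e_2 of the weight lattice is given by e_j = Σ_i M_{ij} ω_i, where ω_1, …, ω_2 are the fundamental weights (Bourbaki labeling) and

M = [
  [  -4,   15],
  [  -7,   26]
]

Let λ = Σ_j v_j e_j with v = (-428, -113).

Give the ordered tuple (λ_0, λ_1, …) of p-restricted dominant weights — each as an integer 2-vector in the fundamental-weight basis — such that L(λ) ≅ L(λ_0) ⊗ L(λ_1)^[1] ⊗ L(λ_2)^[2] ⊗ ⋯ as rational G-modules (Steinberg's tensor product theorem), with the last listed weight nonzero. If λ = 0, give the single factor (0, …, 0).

ω-coordinates c = M·v, v = (-428, -113):
  c_1 = (-4)·(-428) + (15)·(-113) = 17
  c_2 = (-7)·(-428) + (26)·(-113) = 58
Expand coordinatewise in base 3:
  c_1 = 17 = 2·3^0 + 2·3^1 + 1·3^2
  c_2 = 58 = 1·3^0 + 1·3^1 + 0·3^2 + 2·3^3
p-restricted factor λ_0 = (2, 1)
p-restricted factor λ_1 = (2, 1)
p-restricted factor λ_2 = (1, 0)
p-restricted factor λ_3 = (0, 2)

((2, 1), (2, 1), (1, 0), (0, 2))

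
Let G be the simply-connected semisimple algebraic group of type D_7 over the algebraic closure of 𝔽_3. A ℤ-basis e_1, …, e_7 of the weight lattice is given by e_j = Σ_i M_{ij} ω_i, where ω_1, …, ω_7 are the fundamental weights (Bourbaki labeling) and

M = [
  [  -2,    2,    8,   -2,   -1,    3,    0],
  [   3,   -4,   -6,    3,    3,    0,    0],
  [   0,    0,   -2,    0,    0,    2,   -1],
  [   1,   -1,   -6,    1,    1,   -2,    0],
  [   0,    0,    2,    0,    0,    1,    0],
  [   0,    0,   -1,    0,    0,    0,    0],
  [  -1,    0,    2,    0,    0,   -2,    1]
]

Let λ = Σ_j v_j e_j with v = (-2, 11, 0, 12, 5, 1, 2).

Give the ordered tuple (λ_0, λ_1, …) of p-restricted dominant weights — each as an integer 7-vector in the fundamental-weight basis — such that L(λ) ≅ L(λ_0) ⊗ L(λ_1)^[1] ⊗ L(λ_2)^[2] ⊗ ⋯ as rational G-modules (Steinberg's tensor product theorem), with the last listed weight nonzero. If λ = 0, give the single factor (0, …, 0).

((0, 1, 0, 2, 1, 0, 2),)

Change of basis e → ω: c = M·v where v = (-2, 11, 0, 12, 5, 1, 2):
  c_1 = -2*-2 + 2*11 + 8*0 + -2*12 + -1*5 + 3*1 + 0*2 = 0
  c_2 = 3*-2 + -4*11 + -6*0 + 3*12 + 3*5 + 0*1 + 0*2 = 1
  c_3 = 0*-2 + 0*11 + -2*0 + 0*12 + 0*5 + 2*1 + -1*2 = 0
  c_4 = 1*-2 + -1*11 + -6*0 + 1*12 + 1*5 + -2*1 + 0*2 = 2
  c_5 = 0*-2 + 0*11 + 2*0 + 0*12 + 0*5 + 1*1 + 0*2 = 1
  c_6 = 0*-2 + 0*11 + -1*0 + 0*12 + 0*5 + 0*1 + 0*2 = 0
  c_7 = -1*-2 + 0*11 + 2*0 + 0*12 + 0*5 + -2*1 + 1*2 = 2
Base-3 expansion of each c_i:
  c_1 = 0
  c_2 = 1 = 1·3^0
  c_3 = 0
  c_4 = 2 = 2·3^0
  c_5 = 1 = 1·3^0
  c_6 = 0
  c_7 = 2 = 2·3^0
p-restricted factor λ_0 = (0, 1, 0, 2, 1, 0, 2)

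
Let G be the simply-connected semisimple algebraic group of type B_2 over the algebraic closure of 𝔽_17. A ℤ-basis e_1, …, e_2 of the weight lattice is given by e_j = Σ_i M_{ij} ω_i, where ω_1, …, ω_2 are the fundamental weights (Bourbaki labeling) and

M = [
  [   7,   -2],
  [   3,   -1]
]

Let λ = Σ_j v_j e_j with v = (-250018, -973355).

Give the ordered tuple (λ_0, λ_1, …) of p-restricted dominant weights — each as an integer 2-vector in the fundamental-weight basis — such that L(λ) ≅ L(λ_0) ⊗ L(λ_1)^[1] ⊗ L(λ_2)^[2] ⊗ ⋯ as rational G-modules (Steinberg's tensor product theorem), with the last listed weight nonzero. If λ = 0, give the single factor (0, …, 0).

((13, 6), (3, 11), (0, 7), (6, 11), (2, 2))

Compute c_i = Σ_j M_{ij} v_j with v = (-250018, -973355):
  c_1 = (7)·(-250018) + (-2)·(-973355) = 196584
  c_2 = (3)·(-250018) + (-1)·(-973355) = 223301
Writing each c_i in base p = 17:
  c_1 = 196584 = 13·17^0 + 3·17^1 + 0·17^2 + 6·17^3 + 2·17^4
  c_2 = 223301 = 6·17^0 + 11·17^1 + 7·17^2 + 11·17^3 + 2·17^4
λ_0 = (13, 6)
λ_1 = (3, 11)
λ_2 = (0, 7)
λ_3 = (6, 11)
λ_4 = (2, 2)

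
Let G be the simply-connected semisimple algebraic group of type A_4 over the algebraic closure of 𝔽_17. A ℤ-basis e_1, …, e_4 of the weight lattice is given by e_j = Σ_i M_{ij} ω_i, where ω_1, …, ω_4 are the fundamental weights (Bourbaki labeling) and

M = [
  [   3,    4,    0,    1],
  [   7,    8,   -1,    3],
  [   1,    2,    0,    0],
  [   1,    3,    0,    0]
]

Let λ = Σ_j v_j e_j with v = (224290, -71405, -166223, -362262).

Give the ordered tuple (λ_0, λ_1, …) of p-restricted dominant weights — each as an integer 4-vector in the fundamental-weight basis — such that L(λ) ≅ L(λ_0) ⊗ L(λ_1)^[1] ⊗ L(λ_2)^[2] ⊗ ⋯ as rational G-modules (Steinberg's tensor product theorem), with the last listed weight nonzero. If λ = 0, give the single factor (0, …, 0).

((15, 10, 16, 11), (7, 11, 15, 14), (1, 15, 9, 0), (5, 15, 16, 2))

ω-coordinates c = M·v, v = (224290, -71405, -166223, -362262):
  c_1 = 3*224290 + 4*-71405 + 0*-166223 + 1*-362262 = 24988
  c_2 = 7*224290 + 8*-71405 + -1*-166223 + 3*-362262 = 78227
  c_3 = 1*224290 + 2*-71405 + 0*-166223 + 0*-362262 = 81480
  c_4 = 1*224290 + 3*-71405 + 0*-166223 + 0*-362262 = 10075
p = 17; digits c_i = Σ_j d_{ij}·17^j, 0 ≤ d_{ij} < 17:
  c_1 = 24988 = 15·17^0 + 7·17^1 + 1·17^2 + 5·17^3
  c_2 = 78227 = 10·17^0 + 11·17^1 + 15·17^2 + 15·17^3
  c_3 = 81480 = 16·17^0 + 15·17^1 + 9·17^2 + 16·17^3
  c_4 = 10075 = 11·17^0 + 14·17^1 + 0·17^2 + 2·17^3
p-restricted factor λ_0 = (15, 10, 16, 11)
p-restricted factor λ_1 = (7, 11, 15, 14)
p-restricted factor λ_2 = (1, 15, 9, 0)
p-restricted factor λ_3 = (5, 15, 16, 2)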